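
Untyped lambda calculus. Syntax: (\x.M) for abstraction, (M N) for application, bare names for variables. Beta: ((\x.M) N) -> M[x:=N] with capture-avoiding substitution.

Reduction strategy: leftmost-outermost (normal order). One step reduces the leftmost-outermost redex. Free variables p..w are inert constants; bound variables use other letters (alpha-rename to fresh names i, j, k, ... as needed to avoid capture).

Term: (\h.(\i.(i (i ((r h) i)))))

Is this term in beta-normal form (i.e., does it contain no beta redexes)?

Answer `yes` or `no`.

Answer: yes

Derivation:
Term: (\h.(\i.(i (i ((r h) i)))))
No beta redexes found.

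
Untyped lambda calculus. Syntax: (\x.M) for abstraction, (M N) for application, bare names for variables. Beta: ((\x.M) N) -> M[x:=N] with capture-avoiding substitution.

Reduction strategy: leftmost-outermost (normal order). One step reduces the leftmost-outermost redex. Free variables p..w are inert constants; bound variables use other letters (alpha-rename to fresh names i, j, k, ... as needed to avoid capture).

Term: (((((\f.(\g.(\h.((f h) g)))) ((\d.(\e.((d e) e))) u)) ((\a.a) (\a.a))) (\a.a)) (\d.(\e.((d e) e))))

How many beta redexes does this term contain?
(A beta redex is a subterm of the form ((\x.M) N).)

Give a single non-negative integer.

Answer: 3

Derivation:
Term: (((((\f.(\g.(\h.((f h) g)))) ((\d.(\e.((d e) e))) u)) ((\a.a) (\a.a))) (\a.a)) (\d.(\e.((d e) e))))
  Redex: ((\f.(\g.(\h.((f h) g)))) ((\d.(\e.((d e) e))) u))
  Redex: ((\d.(\e.((d e) e))) u)
  Redex: ((\a.a) (\a.a))
Total redexes: 3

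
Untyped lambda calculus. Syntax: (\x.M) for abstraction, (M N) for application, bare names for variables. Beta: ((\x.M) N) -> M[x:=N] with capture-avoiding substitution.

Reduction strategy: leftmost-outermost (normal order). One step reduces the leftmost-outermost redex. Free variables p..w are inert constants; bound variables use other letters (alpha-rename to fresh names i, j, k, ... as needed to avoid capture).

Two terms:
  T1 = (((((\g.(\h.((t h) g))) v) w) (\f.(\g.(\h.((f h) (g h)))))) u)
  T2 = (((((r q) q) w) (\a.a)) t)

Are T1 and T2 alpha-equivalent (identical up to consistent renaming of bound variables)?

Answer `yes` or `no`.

Term 1: (((((\g.(\h.((t h) g))) v) w) (\f.(\g.(\h.((f h) (g h)))))) u)
Term 2: (((((r q) q) w) (\a.a)) t)
Alpha-equivalence: compare structure up to binder renaming.
Result: False

Answer: no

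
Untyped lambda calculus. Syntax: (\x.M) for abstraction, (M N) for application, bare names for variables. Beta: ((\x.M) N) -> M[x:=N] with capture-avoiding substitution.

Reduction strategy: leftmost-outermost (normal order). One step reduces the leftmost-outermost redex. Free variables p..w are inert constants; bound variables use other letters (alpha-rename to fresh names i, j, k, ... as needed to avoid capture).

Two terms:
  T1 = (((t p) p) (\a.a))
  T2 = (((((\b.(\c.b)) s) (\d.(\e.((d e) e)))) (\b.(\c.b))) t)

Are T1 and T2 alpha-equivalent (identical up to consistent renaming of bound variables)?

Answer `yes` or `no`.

Term 1: (((t p) p) (\a.a))
Term 2: (((((\b.(\c.b)) s) (\d.(\e.((d e) e)))) (\b.(\c.b))) t)
Alpha-equivalence: compare structure up to binder renaming.
Result: False

Answer: no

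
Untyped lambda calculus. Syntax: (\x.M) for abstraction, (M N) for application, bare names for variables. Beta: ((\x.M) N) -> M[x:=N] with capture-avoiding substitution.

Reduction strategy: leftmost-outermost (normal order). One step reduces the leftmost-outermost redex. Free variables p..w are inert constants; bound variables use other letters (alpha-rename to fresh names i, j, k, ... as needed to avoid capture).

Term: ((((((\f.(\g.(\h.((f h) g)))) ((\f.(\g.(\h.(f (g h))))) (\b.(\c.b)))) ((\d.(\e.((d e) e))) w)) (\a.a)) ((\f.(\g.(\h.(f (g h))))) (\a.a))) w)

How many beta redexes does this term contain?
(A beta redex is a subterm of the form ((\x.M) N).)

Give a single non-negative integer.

Term: ((((((\f.(\g.(\h.((f h) g)))) ((\f.(\g.(\h.(f (g h))))) (\b.(\c.b)))) ((\d.(\e.((d e) e))) w)) (\a.a)) ((\f.(\g.(\h.(f (g h))))) (\a.a))) w)
  Redex: ((\f.(\g.(\h.((f h) g)))) ((\f.(\g.(\h.(f (g h))))) (\b.(\c.b))))
  Redex: ((\f.(\g.(\h.(f (g h))))) (\b.(\c.b)))
  Redex: ((\d.(\e.((d e) e))) w)
  Redex: ((\f.(\g.(\h.(f (g h))))) (\a.a))
Total redexes: 4

Answer: 4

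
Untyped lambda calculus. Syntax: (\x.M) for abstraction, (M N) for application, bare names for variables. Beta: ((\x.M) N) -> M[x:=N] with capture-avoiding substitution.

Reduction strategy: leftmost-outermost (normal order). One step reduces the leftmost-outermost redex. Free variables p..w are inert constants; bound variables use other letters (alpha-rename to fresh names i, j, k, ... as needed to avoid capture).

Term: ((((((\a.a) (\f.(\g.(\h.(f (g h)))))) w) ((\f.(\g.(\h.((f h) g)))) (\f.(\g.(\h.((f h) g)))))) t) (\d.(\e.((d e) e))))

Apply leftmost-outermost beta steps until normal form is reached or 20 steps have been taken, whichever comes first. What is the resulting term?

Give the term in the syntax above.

Step 0: ((((((\a.a) (\f.(\g.(\h.(f (g h)))))) w) ((\f.(\g.(\h.((f h) g)))) (\f.(\g.(\h.((f h) g)))))) t) (\d.(\e.((d e) e))))
Step 1: (((((\f.(\g.(\h.(f (g h))))) w) ((\f.(\g.(\h.((f h) g)))) (\f.(\g.(\h.((f h) g)))))) t) (\d.(\e.((d e) e))))
Step 2: ((((\g.(\h.(w (g h)))) ((\f.(\g.(\h.((f h) g)))) (\f.(\g.(\h.((f h) g)))))) t) (\d.(\e.((d e) e))))
Step 3: (((\h.(w (((\f.(\g.(\h.((f h) g)))) (\f.(\g.(\h.((f h) g))))) h))) t) (\d.(\e.((d e) e))))
Step 4: ((w (((\f.(\g.(\h.((f h) g)))) (\f.(\g.(\h.((f h) g))))) t)) (\d.(\e.((d e) e))))
Step 5: ((w ((\g.(\h.(((\f.(\g.(\h.((f h) g)))) h) g))) t)) (\d.(\e.((d e) e))))
Step 6: ((w (\h.(((\f.(\g.(\h.((f h) g)))) h) t))) (\d.(\e.((d e) e))))
Step 7: ((w (\h.((\g.(\i.((h i) g))) t))) (\d.(\e.((d e) e))))
Step 8: ((w (\h.(\i.((h i) t)))) (\d.(\e.((d e) e))))

Answer: ((w (\h.(\i.((h i) t)))) (\d.(\e.((d e) e))))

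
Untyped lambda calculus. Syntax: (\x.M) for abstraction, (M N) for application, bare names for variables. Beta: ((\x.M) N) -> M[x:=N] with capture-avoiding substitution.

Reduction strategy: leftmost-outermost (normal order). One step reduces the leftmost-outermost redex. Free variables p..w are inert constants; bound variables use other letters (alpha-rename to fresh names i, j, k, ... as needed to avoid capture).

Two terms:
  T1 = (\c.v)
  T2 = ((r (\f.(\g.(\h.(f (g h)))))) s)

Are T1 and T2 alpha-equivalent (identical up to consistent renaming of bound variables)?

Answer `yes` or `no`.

Answer: no

Derivation:
Term 1: (\c.v)
Term 2: ((r (\f.(\g.(\h.(f (g h)))))) s)
Alpha-equivalence: compare structure up to binder renaming.
Result: False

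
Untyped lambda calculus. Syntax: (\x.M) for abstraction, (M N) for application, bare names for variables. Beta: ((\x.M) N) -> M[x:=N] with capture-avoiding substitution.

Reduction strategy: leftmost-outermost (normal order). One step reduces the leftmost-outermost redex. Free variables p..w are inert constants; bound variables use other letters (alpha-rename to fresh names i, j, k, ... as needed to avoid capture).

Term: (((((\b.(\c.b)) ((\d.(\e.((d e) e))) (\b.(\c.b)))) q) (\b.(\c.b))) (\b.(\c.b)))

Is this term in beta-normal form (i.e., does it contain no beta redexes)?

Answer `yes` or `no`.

Answer: no

Derivation:
Term: (((((\b.(\c.b)) ((\d.(\e.((d e) e))) (\b.(\c.b)))) q) (\b.(\c.b))) (\b.(\c.b)))
Found 2 beta redex(es).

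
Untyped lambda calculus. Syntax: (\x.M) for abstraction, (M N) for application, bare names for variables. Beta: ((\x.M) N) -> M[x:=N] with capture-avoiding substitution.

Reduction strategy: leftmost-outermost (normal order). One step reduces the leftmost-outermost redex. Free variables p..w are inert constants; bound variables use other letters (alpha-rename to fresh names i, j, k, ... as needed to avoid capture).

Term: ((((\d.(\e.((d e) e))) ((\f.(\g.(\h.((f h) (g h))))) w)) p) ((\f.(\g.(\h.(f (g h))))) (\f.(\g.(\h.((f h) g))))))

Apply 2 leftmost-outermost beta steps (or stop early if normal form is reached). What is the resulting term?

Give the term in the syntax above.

Step 0: ((((\d.(\e.((d e) e))) ((\f.(\g.(\h.((f h) (g h))))) w)) p) ((\f.(\g.(\h.(f (g h))))) (\f.(\g.(\h.((f h) g))))))
Step 1: (((\e.((((\f.(\g.(\h.((f h) (g h))))) w) e) e)) p) ((\f.(\g.(\h.(f (g h))))) (\f.(\g.(\h.((f h) g))))))
Step 2: (((((\f.(\g.(\h.((f h) (g h))))) w) p) p) ((\f.(\g.(\h.(f (g h))))) (\f.(\g.(\h.((f h) g))))))

Answer: (((((\f.(\g.(\h.((f h) (g h))))) w) p) p) ((\f.(\g.(\h.(f (g h))))) (\f.(\g.(\h.((f h) g))))))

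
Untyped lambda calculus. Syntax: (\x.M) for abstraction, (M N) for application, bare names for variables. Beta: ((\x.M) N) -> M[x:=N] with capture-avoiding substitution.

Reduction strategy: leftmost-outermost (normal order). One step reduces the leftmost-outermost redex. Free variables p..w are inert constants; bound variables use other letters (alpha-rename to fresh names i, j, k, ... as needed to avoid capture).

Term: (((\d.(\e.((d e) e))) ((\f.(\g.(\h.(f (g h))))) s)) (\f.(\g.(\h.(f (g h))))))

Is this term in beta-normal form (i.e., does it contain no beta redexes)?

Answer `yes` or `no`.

Answer: no

Derivation:
Term: (((\d.(\e.((d e) e))) ((\f.(\g.(\h.(f (g h))))) s)) (\f.(\g.(\h.(f (g h))))))
Found 2 beta redex(es).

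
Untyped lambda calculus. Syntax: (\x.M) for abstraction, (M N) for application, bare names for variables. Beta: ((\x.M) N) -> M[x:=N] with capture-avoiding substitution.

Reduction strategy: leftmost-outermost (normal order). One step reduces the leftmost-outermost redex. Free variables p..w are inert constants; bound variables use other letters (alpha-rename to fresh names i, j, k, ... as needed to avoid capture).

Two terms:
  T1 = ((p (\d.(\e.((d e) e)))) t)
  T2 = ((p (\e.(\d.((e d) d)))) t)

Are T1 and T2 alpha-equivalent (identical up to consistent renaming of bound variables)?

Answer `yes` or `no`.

Answer: yes

Derivation:
Term 1: ((p (\d.(\e.((d e) e)))) t)
Term 2: ((p (\e.(\d.((e d) d)))) t)
Alpha-equivalence: compare structure up to binder renaming.
Result: True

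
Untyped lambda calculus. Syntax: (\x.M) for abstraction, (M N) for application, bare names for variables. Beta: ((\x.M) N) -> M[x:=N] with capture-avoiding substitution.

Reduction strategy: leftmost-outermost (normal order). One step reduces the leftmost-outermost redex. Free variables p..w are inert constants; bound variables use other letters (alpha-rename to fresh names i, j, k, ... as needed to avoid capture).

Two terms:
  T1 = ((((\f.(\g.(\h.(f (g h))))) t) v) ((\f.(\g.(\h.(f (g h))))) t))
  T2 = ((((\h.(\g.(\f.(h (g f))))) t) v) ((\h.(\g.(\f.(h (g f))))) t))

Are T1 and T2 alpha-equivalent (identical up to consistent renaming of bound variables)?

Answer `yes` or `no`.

Answer: yes

Derivation:
Term 1: ((((\f.(\g.(\h.(f (g h))))) t) v) ((\f.(\g.(\h.(f (g h))))) t))
Term 2: ((((\h.(\g.(\f.(h (g f))))) t) v) ((\h.(\g.(\f.(h (g f))))) t))
Alpha-equivalence: compare structure up to binder renaming.
Result: True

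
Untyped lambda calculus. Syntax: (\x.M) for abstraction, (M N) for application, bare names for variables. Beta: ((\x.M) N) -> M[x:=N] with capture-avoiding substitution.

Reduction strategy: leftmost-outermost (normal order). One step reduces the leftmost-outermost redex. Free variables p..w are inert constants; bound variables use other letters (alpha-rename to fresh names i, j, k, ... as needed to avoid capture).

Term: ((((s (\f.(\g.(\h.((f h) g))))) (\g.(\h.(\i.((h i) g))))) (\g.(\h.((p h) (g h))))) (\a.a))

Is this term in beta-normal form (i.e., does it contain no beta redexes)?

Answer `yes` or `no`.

Answer: yes

Derivation:
Term: ((((s (\f.(\g.(\h.((f h) g))))) (\g.(\h.(\i.((h i) g))))) (\g.(\h.((p h) (g h))))) (\a.a))
No beta redexes found.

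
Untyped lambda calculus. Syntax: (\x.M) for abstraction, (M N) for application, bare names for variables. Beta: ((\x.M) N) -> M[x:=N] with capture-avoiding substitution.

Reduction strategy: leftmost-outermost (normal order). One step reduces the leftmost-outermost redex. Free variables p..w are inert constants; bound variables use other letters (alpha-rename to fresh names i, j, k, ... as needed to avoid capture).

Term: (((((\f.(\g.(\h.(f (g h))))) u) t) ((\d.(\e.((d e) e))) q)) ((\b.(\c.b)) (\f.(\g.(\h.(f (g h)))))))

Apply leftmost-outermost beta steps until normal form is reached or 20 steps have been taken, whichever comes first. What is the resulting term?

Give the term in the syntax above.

Step 0: (((((\f.(\g.(\h.(f (g h))))) u) t) ((\d.(\e.((d e) e))) q)) ((\b.(\c.b)) (\f.(\g.(\h.(f (g h)))))))
Step 1: ((((\g.(\h.(u (g h)))) t) ((\d.(\e.((d e) e))) q)) ((\b.(\c.b)) (\f.(\g.(\h.(f (g h)))))))
Step 2: (((\h.(u (t h))) ((\d.(\e.((d e) e))) q)) ((\b.(\c.b)) (\f.(\g.(\h.(f (g h)))))))
Step 3: ((u (t ((\d.(\e.((d e) e))) q))) ((\b.(\c.b)) (\f.(\g.(\h.(f (g h)))))))
Step 4: ((u (t (\e.((q e) e)))) ((\b.(\c.b)) (\f.(\g.(\h.(f (g h)))))))
Step 5: ((u (t (\e.((q e) e)))) (\c.(\f.(\g.(\h.(f (g h)))))))

Answer: ((u (t (\e.((q e) e)))) (\c.(\f.(\g.(\h.(f (g h)))))))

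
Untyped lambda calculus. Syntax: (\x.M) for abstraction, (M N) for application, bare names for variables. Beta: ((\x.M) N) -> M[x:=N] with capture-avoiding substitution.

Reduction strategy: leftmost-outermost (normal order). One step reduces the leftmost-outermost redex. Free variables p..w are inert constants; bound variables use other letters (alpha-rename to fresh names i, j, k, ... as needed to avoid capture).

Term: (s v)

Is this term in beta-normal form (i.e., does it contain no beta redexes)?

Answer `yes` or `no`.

Term: (s v)
No beta redexes found.

Answer: yes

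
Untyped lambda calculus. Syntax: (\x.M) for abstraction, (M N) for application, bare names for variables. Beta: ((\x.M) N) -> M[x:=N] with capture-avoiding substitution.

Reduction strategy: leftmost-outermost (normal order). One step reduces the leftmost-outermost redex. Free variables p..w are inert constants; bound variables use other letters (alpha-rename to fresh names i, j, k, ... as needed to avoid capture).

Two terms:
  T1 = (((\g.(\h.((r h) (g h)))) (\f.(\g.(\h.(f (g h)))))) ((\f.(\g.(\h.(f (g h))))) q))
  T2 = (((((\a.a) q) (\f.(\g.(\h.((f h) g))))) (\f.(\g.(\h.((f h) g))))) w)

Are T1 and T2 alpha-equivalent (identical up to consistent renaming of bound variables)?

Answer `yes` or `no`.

Answer: no

Derivation:
Term 1: (((\g.(\h.((r h) (g h)))) (\f.(\g.(\h.(f (g h)))))) ((\f.(\g.(\h.(f (g h))))) q))
Term 2: (((((\a.a) q) (\f.(\g.(\h.((f h) g))))) (\f.(\g.(\h.((f h) g))))) w)
Alpha-equivalence: compare structure up to binder renaming.
Result: False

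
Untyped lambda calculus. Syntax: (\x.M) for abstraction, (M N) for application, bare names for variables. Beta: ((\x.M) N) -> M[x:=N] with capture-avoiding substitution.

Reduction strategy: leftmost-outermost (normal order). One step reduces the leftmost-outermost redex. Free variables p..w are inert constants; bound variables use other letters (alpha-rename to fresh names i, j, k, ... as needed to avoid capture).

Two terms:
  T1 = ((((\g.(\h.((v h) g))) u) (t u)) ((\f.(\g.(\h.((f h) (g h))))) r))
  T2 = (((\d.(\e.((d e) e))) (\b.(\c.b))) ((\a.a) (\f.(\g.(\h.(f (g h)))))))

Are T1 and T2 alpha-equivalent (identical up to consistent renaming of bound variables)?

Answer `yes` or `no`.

Term 1: ((((\g.(\h.((v h) g))) u) (t u)) ((\f.(\g.(\h.((f h) (g h))))) r))
Term 2: (((\d.(\e.((d e) e))) (\b.(\c.b))) ((\a.a) (\f.(\g.(\h.(f (g h)))))))
Alpha-equivalence: compare structure up to binder renaming.
Result: False

Answer: no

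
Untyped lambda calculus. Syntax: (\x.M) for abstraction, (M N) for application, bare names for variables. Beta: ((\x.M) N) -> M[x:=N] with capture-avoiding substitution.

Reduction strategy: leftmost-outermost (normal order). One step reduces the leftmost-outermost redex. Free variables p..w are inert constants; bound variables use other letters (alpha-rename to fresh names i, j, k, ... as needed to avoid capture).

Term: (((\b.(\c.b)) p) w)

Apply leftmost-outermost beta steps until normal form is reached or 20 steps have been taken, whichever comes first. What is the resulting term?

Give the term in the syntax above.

Step 0: (((\b.(\c.b)) p) w)
Step 1: ((\c.p) w)
Step 2: p

Answer: p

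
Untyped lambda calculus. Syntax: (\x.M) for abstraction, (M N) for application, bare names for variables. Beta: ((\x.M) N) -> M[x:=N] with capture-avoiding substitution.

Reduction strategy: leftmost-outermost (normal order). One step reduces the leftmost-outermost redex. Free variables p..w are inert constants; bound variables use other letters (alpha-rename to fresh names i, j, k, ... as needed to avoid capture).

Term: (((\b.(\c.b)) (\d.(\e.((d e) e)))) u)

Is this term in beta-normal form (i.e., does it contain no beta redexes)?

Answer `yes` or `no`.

Answer: no

Derivation:
Term: (((\b.(\c.b)) (\d.(\e.((d e) e)))) u)
Found 1 beta redex(es).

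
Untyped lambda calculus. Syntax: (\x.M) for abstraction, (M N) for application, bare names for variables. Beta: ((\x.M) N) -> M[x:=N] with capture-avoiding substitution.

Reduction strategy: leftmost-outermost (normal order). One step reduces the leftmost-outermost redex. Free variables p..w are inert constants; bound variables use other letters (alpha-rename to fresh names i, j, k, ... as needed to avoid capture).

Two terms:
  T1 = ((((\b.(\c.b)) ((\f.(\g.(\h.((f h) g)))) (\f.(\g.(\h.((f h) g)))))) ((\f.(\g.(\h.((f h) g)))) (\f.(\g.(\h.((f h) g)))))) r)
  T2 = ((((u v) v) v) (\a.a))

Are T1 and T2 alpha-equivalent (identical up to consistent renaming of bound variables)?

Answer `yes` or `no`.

Term 1: ((((\b.(\c.b)) ((\f.(\g.(\h.((f h) g)))) (\f.(\g.(\h.((f h) g)))))) ((\f.(\g.(\h.((f h) g)))) (\f.(\g.(\h.((f h) g)))))) r)
Term 2: ((((u v) v) v) (\a.a))
Alpha-equivalence: compare structure up to binder renaming.
Result: False

Answer: no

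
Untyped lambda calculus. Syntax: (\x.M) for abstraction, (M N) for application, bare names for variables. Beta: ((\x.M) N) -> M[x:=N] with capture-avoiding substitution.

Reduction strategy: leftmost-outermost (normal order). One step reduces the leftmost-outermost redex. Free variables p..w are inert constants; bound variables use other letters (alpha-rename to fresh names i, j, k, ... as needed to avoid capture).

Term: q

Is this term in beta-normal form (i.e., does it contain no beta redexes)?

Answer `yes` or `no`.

Answer: yes

Derivation:
Term: q
No beta redexes found.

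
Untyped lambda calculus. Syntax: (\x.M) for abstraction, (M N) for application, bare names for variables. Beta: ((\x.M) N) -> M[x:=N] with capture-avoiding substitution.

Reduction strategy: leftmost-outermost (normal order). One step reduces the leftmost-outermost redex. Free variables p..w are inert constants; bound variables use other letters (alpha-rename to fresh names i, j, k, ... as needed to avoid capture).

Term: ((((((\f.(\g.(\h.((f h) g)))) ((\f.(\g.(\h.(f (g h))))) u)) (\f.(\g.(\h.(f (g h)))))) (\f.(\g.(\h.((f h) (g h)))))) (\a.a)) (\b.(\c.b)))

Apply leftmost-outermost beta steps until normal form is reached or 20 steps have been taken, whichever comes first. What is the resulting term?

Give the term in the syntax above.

Step 0: ((((((\f.(\g.(\h.((f h) g)))) ((\f.(\g.(\h.(f (g h))))) u)) (\f.(\g.(\h.(f (g h)))))) (\f.(\g.(\h.((f h) (g h)))))) (\a.a)) (\b.(\c.b)))
Step 1: (((((\g.(\h.((((\f.(\g.(\h.(f (g h))))) u) h) g))) (\f.(\g.(\h.(f (g h)))))) (\f.(\g.(\h.((f h) (g h)))))) (\a.a)) (\b.(\c.b)))
Step 2: ((((\h.((((\f.(\g.(\h.(f (g h))))) u) h) (\f.(\g.(\h.(f (g h))))))) (\f.(\g.(\h.((f h) (g h)))))) (\a.a)) (\b.(\c.b)))
Step 3: ((((((\f.(\g.(\h.(f (g h))))) u) (\f.(\g.(\h.((f h) (g h)))))) (\f.(\g.(\h.(f (g h)))))) (\a.a)) (\b.(\c.b)))
Step 4: (((((\g.(\h.(u (g h)))) (\f.(\g.(\h.((f h) (g h)))))) (\f.(\g.(\h.(f (g h)))))) (\a.a)) (\b.(\c.b)))
Step 5: ((((\h.(u ((\f.(\g.(\h.((f h) (g h))))) h))) (\f.(\g.(\h.(f (g h)))))) (\a.a)) (\b.(\c.b)))
Step 6: (((u ((\f.(\g.(\h.((f h) (g h))))) (\f.(\g.(\h.(f (g h))))))) (\a.a)) (\b.(\c.b)))
Step 7: (((u (\g.(\h.(((\f.(\g.(\h.(f (g h))))) h) (g h))))) (\a.a)) (\b.(\c.b)))
Step 8: (((u (\g.(\h.((\g.(\i.(h (g i)))) (g h))))) (\a.a)) (\b.(\c.b)))
Step 9: (((u (\g.(\h.(\i.(h ((g h) i)))))) (\a.a)) (\b.(\c.b)))

Answer: (((u (\g.(\h.(\i.(h ((g h) i)))))) (\a.a)) (\b.(\c.b)))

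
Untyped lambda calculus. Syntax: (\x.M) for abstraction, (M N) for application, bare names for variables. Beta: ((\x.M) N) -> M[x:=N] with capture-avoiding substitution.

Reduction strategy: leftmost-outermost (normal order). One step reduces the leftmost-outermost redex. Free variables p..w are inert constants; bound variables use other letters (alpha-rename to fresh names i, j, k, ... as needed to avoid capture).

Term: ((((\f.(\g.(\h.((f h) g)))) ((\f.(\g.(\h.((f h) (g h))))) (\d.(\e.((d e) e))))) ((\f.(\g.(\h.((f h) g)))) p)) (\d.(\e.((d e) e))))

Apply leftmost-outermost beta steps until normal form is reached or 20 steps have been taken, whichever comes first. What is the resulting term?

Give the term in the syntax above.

Answer: ((p (\e.((p e) e))) (\e.((p e) e)))

Derivation:
Step 0: ((((\f.(\g.(\h.((f h) g)))) ((\f.(\g.(\h.((f h) (g h))))) (\d.(\e.((d e) e))))) ((\f.(\g.(\h.((f h) g)))) p)) (\d.(\e.((d e) e))))
Step 1: (((\g.(\h.((((\f.(\g.(\h.((f h) (g h))))) (\d.(\e.((d e) e)))) h) g))) ((\f.(\g.(\h.((f h) g)))) p)) (\d.(\e.((d e) e))))
Step 2: ((\h.((((\f.(\g.(\h.((f h) (g h))))) (\d.(\e.((d e) e)))) h) ((\f.(\g.(\h.((f h) g)))) p))) (\d.(\e.((d e) e))))
Step 3: ((((\f.(\g.(\h.((f h) (g h))))) (\d.(\e.((d e) e)))) (\d.(\e.((d e) e)))) ((\f.(\g.(\h.((f h) g)))) p))
Step 4: (((\g.(\h.(((\d.(\e.((d e) e))) h) (g h)))) (\d.(\e.((d e) e)))) ((\f.(\g.(\h.((f h) g)))) p))
Step 5: ((\h.(((\d.(\e.((d e) e))) h) ((\d.(\e.((d e) e))) h))) ((\f.(\g.(\h.((f h) g)))) p))
Step 6: (((\d.(\e.((d e) e))) ((\f.(\g.(\h.((f h) g)))) p)) ((\d.(\e.((d e) e))) ((\f.(\g.(\h.((f h) g)))) p)))
Step 7: ((\e.((((\f.(\g.(\h.((f h) g)))) p) e) e)) ((\d.(\e.((d e) e))) ((\f.(\g.(\h.((f h) g)))) p)))
Step 8: ((((\f.(\g.(\h.((f h) g)))) p) ((\d.(\e.((d e) e))) ((\f.(\g.(\h.((f h) g)))) p))) ((\d.(\e.((d e) e))) ((\f.(\g.(\h.((f h) g)))) p)))
Step 9: (((\g.(\h.((p h) g))) ((\d.(\e.((d e) e))) ((\f.(\g.(\h.((f h) g)))) p))) ((\d.(\e.((d e) e))) ((\f.(\g.(\h.((f h) g)))) p)))
Step 10: ((\h.((p h) ((\d.(\e.((d e) e))) ((\f.(\g.(\h.((f h) g)))) p)))) ((\d.(\e.((d e) e))) ((\f.(\g.(\h.((f h) g)))) p)))
Step 11: ((p ((\d.(\e.((d e) e))) ((\f.(\g.(\h.((f h) g)))) p))) ((\d.(\e.((d e) e))) ((\f.(\g.(\h.((f h) g)))) p)))
Step 12: ((p (\e.((((\f.(\g.(\h.((f h) g)))) p) e) e))) ((\d.(\e.((d e) e))) ((\f.(\g.(\h.((f h) g)))) p)))
Step 13: ((p (\e.(((\g.(\h.((p h) g))) e) e))) ((\d.(\e.((d e) e))) ((\f.(\g.(\h.((f h) g)))) p)))
Step 14: ((p (\e.((\h.((p h) e)) e))) ((\d.(\e.((d e) e))) ((\f.(\g.(\h.((f h) g)))) p)))
Step 15: ((p (\e.((p e) e))) ((\d.(\e.((d e) e))) ((\f.(\g.(\h.((f h) g)))) p)))
Step 16: ((p (\e.((p e) e))) (\e.((((\f.(\g.(\h.((f h) g)))) p) e) e)))
Step 17: ((p (\e.((p e) e))) (\e.(((\g.(\h.((p h) g))) e) e)))
Step 18: ((p (\e.((p e) e))) (\e.((\h.((p h) e)) e)))
Step 19: ((p (\e.((p e) e))) (\e.((p e) e)))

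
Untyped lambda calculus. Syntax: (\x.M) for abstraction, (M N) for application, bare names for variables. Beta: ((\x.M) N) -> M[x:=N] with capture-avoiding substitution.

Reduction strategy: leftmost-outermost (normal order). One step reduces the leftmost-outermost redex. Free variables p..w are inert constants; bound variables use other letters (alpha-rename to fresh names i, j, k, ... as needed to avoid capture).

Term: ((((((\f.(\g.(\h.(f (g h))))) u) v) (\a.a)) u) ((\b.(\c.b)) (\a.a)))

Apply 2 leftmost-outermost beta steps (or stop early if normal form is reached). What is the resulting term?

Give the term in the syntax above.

Answer: ((((\h.(u (v h))) (\a.a)) u) ((\b.(\c.b)) (\a.a)))

Derivation:
Step 0: ((((((\f.(\g.(\h.(f (g h))))) u) v) (\a.a)) u) ((\b.(\c.b)) (\a.a)))
Step 1: (((((\g.(\h.(u (g h)))) v) (\a.a)) u) ((\b.(\c.b)) (\a.a)))
Step 2: ((((\h.(u (v h))) (\a.a)) u) ((\b.(\c.b)) (\a.a)))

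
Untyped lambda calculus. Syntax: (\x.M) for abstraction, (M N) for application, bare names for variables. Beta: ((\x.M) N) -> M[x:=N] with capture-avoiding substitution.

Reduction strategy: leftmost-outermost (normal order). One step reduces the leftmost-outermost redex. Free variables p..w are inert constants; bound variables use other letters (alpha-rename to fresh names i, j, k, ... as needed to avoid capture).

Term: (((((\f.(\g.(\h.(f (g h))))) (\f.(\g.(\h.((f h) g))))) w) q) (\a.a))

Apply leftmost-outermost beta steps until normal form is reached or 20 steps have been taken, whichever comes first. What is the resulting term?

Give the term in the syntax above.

Answer: (\h.(((w q) h) (\a.a)))

Derivation:
Step 0: (((((\f.(\g.(\h.(f (g h))))) (\f.(\g.(\h.((f h) g))))) w) q) (\a.a))
Step 1: ((((\g.(\h.((\f.(\g.(\h.((f h) g)))) (g h)))) w) q) (\a.a))
Step 2: (((\h.((\f.(\g.(\h.((f h) g)))) (w h))) q) (\a.a))
Step 3: (((\f.(\g.(\h.((f h) g)))) (w q)) (\a.a))
Step 4: ((\g.(\h.(((w q) h) g))) (\a.a))
Step 5: (\h.(((w q) h) (\a.a)))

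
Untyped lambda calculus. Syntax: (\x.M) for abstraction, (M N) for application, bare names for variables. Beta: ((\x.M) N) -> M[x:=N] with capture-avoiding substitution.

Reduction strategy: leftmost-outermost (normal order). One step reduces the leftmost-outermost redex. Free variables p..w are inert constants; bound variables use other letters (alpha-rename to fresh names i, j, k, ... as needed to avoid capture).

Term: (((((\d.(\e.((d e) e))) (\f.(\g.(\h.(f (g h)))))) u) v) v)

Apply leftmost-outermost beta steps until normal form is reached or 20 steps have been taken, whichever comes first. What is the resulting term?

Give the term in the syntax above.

Answer: ((u (u v)) v)

Derivation:
Step 0: (((((\d.(\e.((d e) e))) (\f.(\g.(\h.(f (g h)))))) u) v) v)
Step 1: ((((\e.(((\f.(\g.(\h.(f (g h))))) e) e)) u) v) v)
Step 2: (((((\f.(\g.(\h.(f (g h))))) u) u) v) v)
Step 3: ((((\g.(\h.(u (g h)))) u) v) v)
Step 4: (((\h.(u (u h))) v) v)
Step 5: ((u (u v)) v)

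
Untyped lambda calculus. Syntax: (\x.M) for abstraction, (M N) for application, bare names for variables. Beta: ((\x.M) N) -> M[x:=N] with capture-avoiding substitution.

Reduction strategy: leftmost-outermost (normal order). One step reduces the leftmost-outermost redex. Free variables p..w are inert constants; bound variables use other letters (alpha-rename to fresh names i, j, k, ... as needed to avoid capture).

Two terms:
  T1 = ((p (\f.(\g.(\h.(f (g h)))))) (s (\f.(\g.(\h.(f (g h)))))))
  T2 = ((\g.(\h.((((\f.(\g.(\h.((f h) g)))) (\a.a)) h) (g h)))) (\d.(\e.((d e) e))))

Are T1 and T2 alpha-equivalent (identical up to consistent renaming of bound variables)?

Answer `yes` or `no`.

Answer: no

Derivation:
Term 1: ((p (\f.(\g.(\h.(f (g h)))))) (s (\f.(\g.(\h.(f (g h)))))))
Term 2: ((\g.(\h.((((\f.(\g.(\h.((f h) g)))) (\a.a)) h) (g h)))) (\d.(\e.((d e) e))))
Alpha-equivalence: compare structure up to binder renaming.
Result: False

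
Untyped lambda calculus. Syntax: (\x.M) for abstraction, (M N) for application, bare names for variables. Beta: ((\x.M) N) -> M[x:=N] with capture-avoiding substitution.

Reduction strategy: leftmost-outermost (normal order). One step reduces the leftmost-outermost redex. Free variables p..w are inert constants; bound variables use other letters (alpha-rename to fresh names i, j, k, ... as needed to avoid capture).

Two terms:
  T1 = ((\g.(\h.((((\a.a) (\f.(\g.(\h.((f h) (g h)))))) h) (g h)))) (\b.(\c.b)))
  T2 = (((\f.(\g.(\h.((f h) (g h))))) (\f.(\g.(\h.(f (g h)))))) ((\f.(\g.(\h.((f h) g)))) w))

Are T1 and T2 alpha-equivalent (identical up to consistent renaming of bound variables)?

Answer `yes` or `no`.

Answer: no

Derivation:
Term 1: ((\g.(\h.((((\a.a) (\f.(\g.(\h.((f h) (g h)))))) h) (g h)))) (\b.(\c.b)))
Term 2: (((\f.(\g.(\h.((f h) (g h))))) (\f.(\g.(\h.(f (g h)))))) ((\f.(\g.(\h.((f h) g)))) w))
Alpha-equivalence: compare structure up to binder renaming.
Result: False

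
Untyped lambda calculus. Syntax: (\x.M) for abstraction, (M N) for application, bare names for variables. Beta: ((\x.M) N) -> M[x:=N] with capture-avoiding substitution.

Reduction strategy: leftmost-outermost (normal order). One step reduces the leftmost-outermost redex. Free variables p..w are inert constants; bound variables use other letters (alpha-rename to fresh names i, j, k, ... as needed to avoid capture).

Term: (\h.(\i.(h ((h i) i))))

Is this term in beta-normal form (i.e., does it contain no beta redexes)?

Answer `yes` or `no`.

Answer: yes

Derivation:
Term: (\h.(\i.(h ((h i) i))))
No beta redexes found.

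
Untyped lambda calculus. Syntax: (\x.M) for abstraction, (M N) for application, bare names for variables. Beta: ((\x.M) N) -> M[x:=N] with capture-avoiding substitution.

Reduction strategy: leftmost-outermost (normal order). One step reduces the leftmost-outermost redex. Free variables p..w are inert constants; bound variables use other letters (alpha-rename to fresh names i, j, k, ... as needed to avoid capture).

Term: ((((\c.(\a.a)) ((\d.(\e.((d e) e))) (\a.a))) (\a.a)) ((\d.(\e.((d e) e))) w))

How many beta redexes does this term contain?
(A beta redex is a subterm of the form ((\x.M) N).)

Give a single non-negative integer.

Term: ((((\c.(\a.a)) ((\d.(\e.((d e) e))) (\a.a))) (\a.a)) ((\d.(\e.((d e) e))) w))
  Redex: ((\c.(\a.a)) ((\d.(\e.((d e) e))) (\a.a)))
  Redex: ((\d.(\e.((d e) e))) (\a.a))
  Redex: ((\d.(\e.((d e) e))) w)
Total redexes: 3

Answer: 3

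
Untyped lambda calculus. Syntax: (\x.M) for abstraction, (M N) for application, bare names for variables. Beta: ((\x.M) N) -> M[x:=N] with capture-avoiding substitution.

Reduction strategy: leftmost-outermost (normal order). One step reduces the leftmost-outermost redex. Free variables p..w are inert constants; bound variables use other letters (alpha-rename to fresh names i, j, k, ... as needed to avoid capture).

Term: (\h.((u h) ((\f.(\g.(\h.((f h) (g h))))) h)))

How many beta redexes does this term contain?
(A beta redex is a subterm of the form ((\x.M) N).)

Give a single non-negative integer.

Answer: 1

Derivation:
Term: (\h.((u h) ((\f.(\g.(\h.((f h) (g h))))) h)))
  Redex: ((\f.(\g.(\h.((f h) (g h))))) h)
Total redexes: 1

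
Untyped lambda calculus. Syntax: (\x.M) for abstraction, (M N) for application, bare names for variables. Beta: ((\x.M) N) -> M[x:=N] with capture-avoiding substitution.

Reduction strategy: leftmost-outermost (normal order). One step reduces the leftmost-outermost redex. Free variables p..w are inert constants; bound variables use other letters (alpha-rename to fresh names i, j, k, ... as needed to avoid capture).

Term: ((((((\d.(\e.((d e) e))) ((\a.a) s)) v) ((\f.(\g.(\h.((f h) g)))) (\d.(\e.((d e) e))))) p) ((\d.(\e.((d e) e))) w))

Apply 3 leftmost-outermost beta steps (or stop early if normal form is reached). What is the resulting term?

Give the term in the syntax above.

Step 0: ((((((\d.(\e.((d e) e))) ((\a.a) s)) v) ((\f.(\g.(\h.((f h) g)))) (\d.(\e.((d e) e))))) p) ((\d.(\e.((d e) e))) w))
Step 1: (((((\e.((((\a.a) s) e) e)) v) ((\f.(\g.(\h.((f h) g)))) (\d.(\e.((d e) e))))) p) ((\d.(\e.((d e) e))) w))
Step 2: (((((((\a.a) s) v) v) ((\f.(\g.(\h.((f h) g)))) (\d.(\e.((d e) e))))) p) ((\d.(\e.((d e) e))) w))
Step 3: (((((s v) v) ((\f.(\g.(\h.((f h) g)))) (\d.(\e.((d e) e))))) p) ((\d.(\e.((d e) e))) w))

Answer: (((((s v) v) ((\f.(\g.(\h.((f h) g)))) (\d.(\e.((d e) e))))) p) ((\d.(\e.((d e) e))) w))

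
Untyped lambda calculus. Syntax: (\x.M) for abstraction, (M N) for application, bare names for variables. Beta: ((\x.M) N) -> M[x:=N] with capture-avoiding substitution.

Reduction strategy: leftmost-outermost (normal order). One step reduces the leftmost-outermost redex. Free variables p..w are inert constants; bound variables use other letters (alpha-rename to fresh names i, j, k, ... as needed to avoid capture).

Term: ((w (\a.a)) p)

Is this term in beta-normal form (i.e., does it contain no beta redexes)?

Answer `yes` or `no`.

Answer: yes

Derivation:
Term: ((w (\a.a)) p)
No beta redexes found.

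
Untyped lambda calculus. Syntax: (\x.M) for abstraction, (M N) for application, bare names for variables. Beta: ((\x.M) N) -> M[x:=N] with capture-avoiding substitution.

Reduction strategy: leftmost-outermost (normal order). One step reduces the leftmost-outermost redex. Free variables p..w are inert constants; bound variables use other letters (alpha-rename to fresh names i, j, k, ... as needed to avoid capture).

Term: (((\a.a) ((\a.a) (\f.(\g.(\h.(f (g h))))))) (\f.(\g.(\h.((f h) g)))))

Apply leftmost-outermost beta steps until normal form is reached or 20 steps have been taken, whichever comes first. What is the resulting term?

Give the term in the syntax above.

Answer: (\g.(\h.(\i.(\j.(((g h) j) i)))))

Derivation:
Step 0: (((\a.a) ((\a.a) (\f.(\g.(\h.(f (g h))))))) (\f.(\g.(\h.((f h) g)))))
Step 1: (((\a.a) (\f.(\g.(\h.(f (g h)))))) (\f.(\g.(\h.((f h) g)))))
Step 2: ((\f.(\g.(\h.(f (g h))))) (\f.(\g.(\h.((f h) g)))))
Step 3: (\g.(\h.((\f.(\g.(\h.((f h) g)))) (g h))))
Step 4: (\g.(\h.(\i.(\j.(((g h) j) i)))))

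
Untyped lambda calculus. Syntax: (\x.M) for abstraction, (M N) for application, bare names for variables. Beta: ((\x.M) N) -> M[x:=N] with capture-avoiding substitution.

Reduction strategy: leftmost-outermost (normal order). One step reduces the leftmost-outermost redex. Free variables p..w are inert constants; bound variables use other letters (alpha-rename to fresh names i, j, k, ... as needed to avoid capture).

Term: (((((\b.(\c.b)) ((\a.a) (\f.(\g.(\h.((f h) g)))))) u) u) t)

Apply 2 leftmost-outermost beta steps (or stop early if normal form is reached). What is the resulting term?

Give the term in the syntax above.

Answer: ((((\a.a) (\f.(\g.(\h.((f h) g))))) u) t)

Derivation:
Step 0: (((((\b.(\c.b)) ((\a.a) (\f.(\g.(\h.((f h) g)))))) u) u) t)
Step 1: ((((\c.((\a.a) (\f.(\g.(\h.((f h) g)))))) u) u) t)
Step 2: ((((\a.a) (\f.(\g.(\h.((f h) g))))) u) t)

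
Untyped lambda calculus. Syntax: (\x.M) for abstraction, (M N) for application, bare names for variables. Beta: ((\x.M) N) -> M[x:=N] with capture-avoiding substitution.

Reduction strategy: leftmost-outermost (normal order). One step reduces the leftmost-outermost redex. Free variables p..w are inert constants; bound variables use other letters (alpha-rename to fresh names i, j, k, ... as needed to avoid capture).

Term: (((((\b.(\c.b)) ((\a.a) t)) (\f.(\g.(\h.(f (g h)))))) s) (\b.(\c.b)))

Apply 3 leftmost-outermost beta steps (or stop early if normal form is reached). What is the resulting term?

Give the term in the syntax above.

Answer: ((t s) (\b.(\c.b)))

Derivation:
Step 0: (((((\b.(\c.b)) ((\a.a) t)) (\f.(\g.(\h.(f (g h)))))) s) (\b.(\c.b)))
Step 1: ((((\c.((\a.a) t)) (\f.(\g.(\h.(f (g h)))))) s) (\b.(\c.b)))
Step 2: ((((\a.a) t) s) (\b.(\c.b)))
Step 3: ((t s) (\b.(\c.b)))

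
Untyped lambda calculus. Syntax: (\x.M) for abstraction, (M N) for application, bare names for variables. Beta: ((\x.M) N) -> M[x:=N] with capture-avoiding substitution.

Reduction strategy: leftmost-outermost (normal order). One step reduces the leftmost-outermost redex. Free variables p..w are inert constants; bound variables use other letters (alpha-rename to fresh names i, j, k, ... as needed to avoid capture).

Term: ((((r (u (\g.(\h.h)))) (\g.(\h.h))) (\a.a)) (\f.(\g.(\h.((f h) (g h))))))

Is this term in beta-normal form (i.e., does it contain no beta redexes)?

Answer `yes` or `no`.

Term: ((((r (u (\g.(\h.h)))) (\g.(\h.h))) (\a.a)) (\f.(\g.(\h.((f h) (g h))))))
No beta redexes found.

Answer: yes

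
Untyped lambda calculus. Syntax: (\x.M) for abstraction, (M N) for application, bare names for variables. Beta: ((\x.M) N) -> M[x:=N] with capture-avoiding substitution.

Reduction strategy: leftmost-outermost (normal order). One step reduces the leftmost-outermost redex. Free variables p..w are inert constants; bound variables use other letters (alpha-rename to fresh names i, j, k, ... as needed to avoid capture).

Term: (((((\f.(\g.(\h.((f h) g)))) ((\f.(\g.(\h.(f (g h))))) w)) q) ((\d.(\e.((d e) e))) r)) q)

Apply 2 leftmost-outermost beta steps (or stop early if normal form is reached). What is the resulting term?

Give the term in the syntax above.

Step 0: (((((\f.(\g.(\h.((f h) g)))) ((\f.(\g.(\h.(f (g h))))) w)) q) ((\d.(\e.((d e) e))) r)) q)
Step 1: ((((\g.(\h.((((\f.(\g.(\h.(f (g h))))) w) h) g))) q) ((\d.(\e.((d e) e))) r)) q)
Step 2: (((\h.((((\f.(\g.(\h.(f (g h))))) w) h) q)) ((\d.(\e.((d e) e))) r)) q)

Answer: (((\h.((((\f.(\g.(\h.(f (g h))))) w) h) q)) ((\d.(\e.((d e) e))) r)) q)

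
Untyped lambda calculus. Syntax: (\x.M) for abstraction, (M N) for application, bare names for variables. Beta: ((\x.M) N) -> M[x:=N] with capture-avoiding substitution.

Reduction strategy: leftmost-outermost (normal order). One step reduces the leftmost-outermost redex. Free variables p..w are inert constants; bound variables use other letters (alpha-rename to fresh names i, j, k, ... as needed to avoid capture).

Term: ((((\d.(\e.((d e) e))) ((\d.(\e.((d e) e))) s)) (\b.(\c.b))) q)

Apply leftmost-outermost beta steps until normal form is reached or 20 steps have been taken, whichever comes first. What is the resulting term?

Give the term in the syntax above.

Answer: ((((s (\b.(\c.b))) (\b.(\c.b))) (\b.(\c.b))) q)

Derivation:
Step 0: ((((\d.(\e.((d e) e))) ((\d.(\e.((d e) e))) s)) (\b.(\c.b))) q)
Step 1: (((\e.((((\d.(\e.((d e) e))) s) e) e)) (\b.(\c.b))) q)
Step 2: (((((\d.(\e.((d e) e))) s) (\b.(\c.b))) (\b.(\c.b))) q)
Step 3: ((((\e.((s e) e)) (\b.(\c.b))) (\b.(\c.b))) q)
Step 4: ((((s (\b.(\c.b))) (\b.(\c.b))) (\b.(\c.b))) q)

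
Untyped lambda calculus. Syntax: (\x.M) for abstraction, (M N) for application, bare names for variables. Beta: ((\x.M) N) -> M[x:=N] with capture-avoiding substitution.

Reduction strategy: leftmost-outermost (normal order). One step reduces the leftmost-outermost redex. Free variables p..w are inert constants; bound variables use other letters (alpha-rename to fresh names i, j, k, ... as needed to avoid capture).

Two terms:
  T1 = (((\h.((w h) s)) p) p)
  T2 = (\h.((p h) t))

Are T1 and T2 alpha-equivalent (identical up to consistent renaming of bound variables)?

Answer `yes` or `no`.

Term 1: (((\h.((w h) s)) p) p)
Term 2: (\h.((p h) t))
Alpha-equivalence: compare structure up to binder renaming.
Result: False

Answer: no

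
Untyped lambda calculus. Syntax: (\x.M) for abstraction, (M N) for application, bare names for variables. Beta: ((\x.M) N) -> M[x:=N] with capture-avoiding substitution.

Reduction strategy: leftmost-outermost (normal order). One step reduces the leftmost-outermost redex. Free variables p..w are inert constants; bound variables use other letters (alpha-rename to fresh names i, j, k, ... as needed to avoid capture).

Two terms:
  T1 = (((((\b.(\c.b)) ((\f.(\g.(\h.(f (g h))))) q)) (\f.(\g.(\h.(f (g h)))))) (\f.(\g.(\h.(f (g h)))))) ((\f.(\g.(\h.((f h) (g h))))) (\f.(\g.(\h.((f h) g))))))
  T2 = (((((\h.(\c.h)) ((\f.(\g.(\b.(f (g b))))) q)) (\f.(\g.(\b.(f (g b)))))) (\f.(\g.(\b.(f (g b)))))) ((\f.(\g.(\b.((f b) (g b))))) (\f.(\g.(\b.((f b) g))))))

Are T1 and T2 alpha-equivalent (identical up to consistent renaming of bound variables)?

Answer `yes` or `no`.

Answer: yes

Derivation:
Term 1: (((((\b.(\c.b)) ((\f.(\g.(\h.(f (g h))))) q)) (\f.(\g.(\h.(f (g h)))))) (\f.(\g.(\h.(f (g h)))))) ((\f.(\g.(\h.((f h) (g h))))) (\f.(\g.(\h.((f h) g))))))
Term 2: (((((\h.(\c.h)) ((\f.(\g.(\b.(f (g b))))) q)) (\f.(\g.(\b.(f (g b)))))) (\f.(\g.(\b.(f (g b)))))) ((\f.(\g.(\b.((f b) (g b))))) (\f.(\g.(\b.((f b) g))))))
Alpha-equivalence: compare structure up to binder renaming.
Result: True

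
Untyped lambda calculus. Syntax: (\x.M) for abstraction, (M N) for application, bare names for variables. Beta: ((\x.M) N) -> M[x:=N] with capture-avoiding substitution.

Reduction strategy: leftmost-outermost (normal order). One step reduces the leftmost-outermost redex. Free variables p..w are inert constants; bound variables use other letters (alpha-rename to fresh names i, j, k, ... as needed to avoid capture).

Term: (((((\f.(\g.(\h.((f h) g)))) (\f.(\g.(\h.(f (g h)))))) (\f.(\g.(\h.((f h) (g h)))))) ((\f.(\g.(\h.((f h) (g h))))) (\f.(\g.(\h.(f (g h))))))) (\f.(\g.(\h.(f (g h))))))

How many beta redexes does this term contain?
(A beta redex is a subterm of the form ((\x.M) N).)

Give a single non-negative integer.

Answer: 2

Derivation:
Term: (((((\f.(\g.(\h.((f h) g)))) (\f.(\g.(\h.(f (g h)))))) (\f.(\g.(\h.((f h) (g h)))))) ((\f.(\g.(\h.((f h) (g h))))) (\f.(\g.(\h.(f (g h))))))) (\f.(\g.(\h.(f (g h))))))
  Redex: ((\f.(\g.(\h.((f h) g)))) (\f.(\g.(\h.(f (g h))))))
  Redex: ((\f.(\g.(\h.((f h) (g h))))) (\f.(\g.(\h.(f (g h))))))
Total redexes: 2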